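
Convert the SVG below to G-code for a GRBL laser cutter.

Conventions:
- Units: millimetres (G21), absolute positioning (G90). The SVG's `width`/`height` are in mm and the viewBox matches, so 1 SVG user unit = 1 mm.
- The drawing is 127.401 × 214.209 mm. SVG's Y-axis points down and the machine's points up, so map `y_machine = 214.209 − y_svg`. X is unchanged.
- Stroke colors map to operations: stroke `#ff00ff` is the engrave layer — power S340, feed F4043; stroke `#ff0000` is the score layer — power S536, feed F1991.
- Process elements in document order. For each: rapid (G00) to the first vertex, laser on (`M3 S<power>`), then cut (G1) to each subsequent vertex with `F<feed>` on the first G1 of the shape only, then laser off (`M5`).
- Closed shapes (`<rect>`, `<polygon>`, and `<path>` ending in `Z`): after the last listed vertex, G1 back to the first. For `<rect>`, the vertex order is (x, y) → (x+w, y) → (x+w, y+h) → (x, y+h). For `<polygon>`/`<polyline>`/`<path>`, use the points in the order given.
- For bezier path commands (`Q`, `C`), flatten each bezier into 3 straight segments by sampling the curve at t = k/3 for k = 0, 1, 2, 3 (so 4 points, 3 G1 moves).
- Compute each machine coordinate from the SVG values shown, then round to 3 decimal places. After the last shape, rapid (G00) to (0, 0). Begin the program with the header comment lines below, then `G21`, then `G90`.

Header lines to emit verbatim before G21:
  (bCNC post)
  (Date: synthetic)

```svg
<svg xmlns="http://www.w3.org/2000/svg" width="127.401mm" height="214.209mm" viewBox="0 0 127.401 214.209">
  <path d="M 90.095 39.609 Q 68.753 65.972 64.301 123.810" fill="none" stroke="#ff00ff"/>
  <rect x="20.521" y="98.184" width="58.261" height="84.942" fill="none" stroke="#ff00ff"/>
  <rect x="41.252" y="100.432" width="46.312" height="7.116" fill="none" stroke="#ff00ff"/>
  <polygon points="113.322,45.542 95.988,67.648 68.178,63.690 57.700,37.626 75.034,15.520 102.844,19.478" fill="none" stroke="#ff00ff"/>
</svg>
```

Since the viewBox matches the mm dimensions, user units are millimetres directly. The only transform is the Y-flip y_m = 214.209 − y_svg.

Shape 1 is a quadratic bezier drawn with `<path>`. Its stroke #ff00ff means engrave at S340, F4043. After flipping Y the toolpath is (90.095,174.600) → (77.744,153.527) → (69.146,125.460) → (64.301,90.399).

Shape 2 is a rectangle drawn with `<rect>`. Its stroke #ff00ff means engrave at S340, F4043. After flipping Y the toolpath is (20.521,116.025) → (78.782,116.025) → (78.782,31.083) → (20.521,31.083) → (20.521,116.025), returning to the start.

Shape 3 is a rectangle drawn with `<rect>`. Its stroke #ff00ff means engrave at S340, F4043. After flipping Y the toolpath is (41.252,113.777) → (87.564,113.777) → (87.564,106.661) → (41.252,106.661) → (41.252,113.777), returning to the start.

Shape 4 is a regular polygon drawn with `<polygon>`. Its stroke #ff00ff means engrave at S340, F4043. After flipping Y the toolpath is (113.322,168.667) → (95.988,146.561) → (68.178,150.519) → (57.700,176.583) → (75.034,198.689) → (102.844,194.731) → (113.322,168.667), returning to the start.

(bCNC post)
(Date: synthetic)
G21
G90
G00 X90.095 Y174.600
M3 S340
G1 X77.744 Y153.527 F4043
G1 X69.146 Y125.460
G1 X64.301 Y90.399
M5
G00 X20.521 Y116.025
M3 S340
G1 X78.782 Y116.025 F4043
G1 X78.782 Y31.083
G1 X20.521 Y31.083
G1 X20.521 Y116.025
M5
G00 X41.252 Y113.777
M3 S340
G1 X87.564 Y113.777 F4043
G1 X87.564 Y106.661
G1 X41.252 Y106.661
G1 X41.252 Y113.777
M5
G00 X113.322 Y168.667
M3 S340
G1 X95.988 Y146.561 F4043
G1 X68.178 Y150.519
G1 X57.700 Y176.583
G1 X75.034 Y198.689
G1 X102.844 Y194.731
G1 X113.322 Y168.667
M5
G00 X0.000 Y0.000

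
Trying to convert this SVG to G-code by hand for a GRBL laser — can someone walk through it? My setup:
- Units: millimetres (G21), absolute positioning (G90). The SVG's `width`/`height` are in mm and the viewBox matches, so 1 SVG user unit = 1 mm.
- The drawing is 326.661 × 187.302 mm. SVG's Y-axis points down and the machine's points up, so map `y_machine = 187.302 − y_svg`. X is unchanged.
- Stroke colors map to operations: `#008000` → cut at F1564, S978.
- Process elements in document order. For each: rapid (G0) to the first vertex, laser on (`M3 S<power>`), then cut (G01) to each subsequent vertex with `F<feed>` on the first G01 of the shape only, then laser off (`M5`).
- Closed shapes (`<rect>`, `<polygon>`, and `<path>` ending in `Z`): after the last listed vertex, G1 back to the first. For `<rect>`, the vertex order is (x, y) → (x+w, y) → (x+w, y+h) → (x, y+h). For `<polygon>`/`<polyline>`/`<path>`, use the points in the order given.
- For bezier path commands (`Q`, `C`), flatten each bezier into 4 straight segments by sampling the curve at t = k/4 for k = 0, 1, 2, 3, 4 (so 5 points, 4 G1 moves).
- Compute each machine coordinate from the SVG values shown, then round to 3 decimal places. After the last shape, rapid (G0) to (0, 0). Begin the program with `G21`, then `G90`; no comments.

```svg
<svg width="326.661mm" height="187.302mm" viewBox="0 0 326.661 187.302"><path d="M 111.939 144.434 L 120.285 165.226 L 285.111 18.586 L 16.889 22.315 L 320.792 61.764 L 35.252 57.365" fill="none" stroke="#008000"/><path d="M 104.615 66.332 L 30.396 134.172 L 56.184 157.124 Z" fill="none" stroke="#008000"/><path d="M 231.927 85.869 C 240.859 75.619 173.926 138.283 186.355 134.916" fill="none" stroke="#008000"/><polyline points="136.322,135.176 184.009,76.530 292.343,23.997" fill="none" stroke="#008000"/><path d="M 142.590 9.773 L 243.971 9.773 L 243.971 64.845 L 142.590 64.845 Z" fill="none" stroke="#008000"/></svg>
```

G21
G90
G0 X111.939 Y42.868
M3 S978
G01 X120.285 Y22.076 F1564
G01 X285.111 Y168.716
G01 X16.889 Y164.987
G01 X320.792 Y125.538
G01 X35.252 Y129.937
M5
G0 X104.615 Y120.970
M3 S978
G01 X30.396 Y53.130 F1564
G01 X56.184 Y30.178
G01 X104.615 Y120.970
M5
G0 X231.927 Y101.433
M3 S978
G01 X226.827 Y97.620 F1564
G01 X207.830 Y79.491
G01 X189.488 Y60.071
G01 X186.355 Y52.386
M5
G0 X136.322 Y52.126
M3 S978
G01 X184.009 Y110.772 F1564
G01 X292.343 Y163.305
M5
G0 X142.590 Y177.529
M3 S978
G01 X243.971 Y177.529 F1564
G01 X243.971 Y122.457
G01 X142.590 Y122.457
G01 X142.590 Y177.529
M5
G0 X0.000 Y0.000

Since the viewBox matches the mm dimensions, user units are millimetres directly. The only transform is the Y-flip y_m = 187.302 − y_svg.

Shape 1 is a open polyline drawn with `<path>`. Its stroke #008000 means cut at S978, F1564. After flipping Y the toolpath is (111.939,42.868) → (120.285,22.076) → (285.111,168.716) → (16.889,164.987) → (320.792,125.538) → (35.252,129.937).

Shape 2 is a closed polygon drawn with `<path>`. Its stroke #008000 means cut at S978, F1564. After flipping Y the toolpath is (104.615,120.970) → (30.396,53.130) → (56.184,30.178) → (104.615,120.970), returning to the start.

Shape 3 is a cubic bezier drawn with `<path>`. Its stroke #008000 means cut at S978, F1564. After flipping Y the toolpath is (231.927,101.433) → (226.827,97.620) → (207.830,79.491) → (189.488,60.071) → (186.355,52.386).

Shape 4 is a open polyline drawn with `<polyline>`. Its stroke #008000 means cut at S978, F1564. After flipping Y the toolpath is (136.322,52.126) → (184.009,110.772) → (292.343,163.305).

Shape 5 is a rectangle drawn with `<path>`. Its stroke #008000 means cut at S978, F1564. After flipping Y the toolpath is (142.590,177.529) → (243.971,177.529) → (243.971,122.457) → (142.590,122.457) → (142.590,177.529), returning to the start.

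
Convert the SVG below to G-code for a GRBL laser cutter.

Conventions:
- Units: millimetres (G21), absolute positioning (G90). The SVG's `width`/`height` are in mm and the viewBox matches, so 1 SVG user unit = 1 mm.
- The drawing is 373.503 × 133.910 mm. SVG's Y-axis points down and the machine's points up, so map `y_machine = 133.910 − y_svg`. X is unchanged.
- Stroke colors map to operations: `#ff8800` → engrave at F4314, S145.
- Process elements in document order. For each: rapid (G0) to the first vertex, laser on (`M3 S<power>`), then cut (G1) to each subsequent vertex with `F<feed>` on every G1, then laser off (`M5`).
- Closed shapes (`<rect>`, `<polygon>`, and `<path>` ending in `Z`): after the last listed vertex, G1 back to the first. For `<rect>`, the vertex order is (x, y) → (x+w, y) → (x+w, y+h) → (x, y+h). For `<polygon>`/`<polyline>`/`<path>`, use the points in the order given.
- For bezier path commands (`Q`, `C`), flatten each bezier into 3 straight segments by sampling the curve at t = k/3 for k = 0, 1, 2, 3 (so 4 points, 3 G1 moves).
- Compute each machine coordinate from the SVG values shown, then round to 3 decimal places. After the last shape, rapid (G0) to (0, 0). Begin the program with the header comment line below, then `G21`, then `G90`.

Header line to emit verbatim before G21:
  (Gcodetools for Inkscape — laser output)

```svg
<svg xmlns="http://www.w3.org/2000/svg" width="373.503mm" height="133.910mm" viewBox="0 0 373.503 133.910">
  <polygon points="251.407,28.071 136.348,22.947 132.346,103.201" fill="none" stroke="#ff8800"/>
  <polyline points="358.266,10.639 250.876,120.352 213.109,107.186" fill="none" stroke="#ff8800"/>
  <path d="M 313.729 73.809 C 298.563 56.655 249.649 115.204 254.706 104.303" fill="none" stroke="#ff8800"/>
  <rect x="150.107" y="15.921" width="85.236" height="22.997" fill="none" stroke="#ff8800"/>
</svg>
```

viewBox `0 0 373.503 133.910` with mm width/height → 1 unit = 1 mm. Flip: y_m = 133.910 − y_svg.

**Shape 1** — `<polygon>` closed polygon, stroke `#ff8800` → engrave (S145, F4314). Machine vertices: (251.407,105.839) → (136.348,110.963) → (132.346,30.709) → (251.407,105.839). Closed: final G1 returns to the first vertex.

**Shape 2** — `<polyline>` open polyline, stroke `#ff8800` → engrave (S145, F4314). Machine vertices: (358.266,123.271) → (250.876,13.558) → (213.109,26.724). Open path.

**Shape 3** — `<path>` cubic bezier, stroke `#ff8800` → engrave (S145, F4314). Control points (SVG): P0=(313.729,73.809), P1=(298.563,56.655), P2=(249.649,115.204), P3=(254.706,104.303); sampled at t=k/3. Machine vertices: (313.729,60.101) → (290.563,57.397) → (264.390,36.480) → (254.706,29.607). Open path.

**Shape 4** — `<rect>` rectangle, stroke `#ff8800` → engrave (S145, F4314). Machine vertices: (150.107,117.989) → (235.343,117.989) → (235.343,94.992) → (150.107,94.992) → (150.107,117.989). Closed: final G1 returns to the first vertex.

(Gcodetools for Inkscape — laser output)
G21
G90
G0 X251.407 Y105.839
M3 S145
G1 X136.348 Y110.963 F4314
G1 X132.346 Y30.709 F4314
G1 X251.407 Y105.839 F4314
M5
G0 X358.266 Y123.271
M3 S145
G1 X250.876 Y13.558 F4314
G1 X213.109 Y26.724 F4314
M5
G0 X313.729 Y60.101
M3 S145
G1 X290.563 Y57.397 F4314
G1 X264.390 Y36.480 F4314
G1 X254.706 Y29.607 F4314
M5
G0 X150.107 Y117.989
M3 S145
G1 X235.343 Y117.989 F4314
G1 X235.343 Y94.992 F4314
G1 X150.107 Y94.992 F4314
G1 X150.107 Y117.989 F4314
M5
G0 X0.000 Y0.000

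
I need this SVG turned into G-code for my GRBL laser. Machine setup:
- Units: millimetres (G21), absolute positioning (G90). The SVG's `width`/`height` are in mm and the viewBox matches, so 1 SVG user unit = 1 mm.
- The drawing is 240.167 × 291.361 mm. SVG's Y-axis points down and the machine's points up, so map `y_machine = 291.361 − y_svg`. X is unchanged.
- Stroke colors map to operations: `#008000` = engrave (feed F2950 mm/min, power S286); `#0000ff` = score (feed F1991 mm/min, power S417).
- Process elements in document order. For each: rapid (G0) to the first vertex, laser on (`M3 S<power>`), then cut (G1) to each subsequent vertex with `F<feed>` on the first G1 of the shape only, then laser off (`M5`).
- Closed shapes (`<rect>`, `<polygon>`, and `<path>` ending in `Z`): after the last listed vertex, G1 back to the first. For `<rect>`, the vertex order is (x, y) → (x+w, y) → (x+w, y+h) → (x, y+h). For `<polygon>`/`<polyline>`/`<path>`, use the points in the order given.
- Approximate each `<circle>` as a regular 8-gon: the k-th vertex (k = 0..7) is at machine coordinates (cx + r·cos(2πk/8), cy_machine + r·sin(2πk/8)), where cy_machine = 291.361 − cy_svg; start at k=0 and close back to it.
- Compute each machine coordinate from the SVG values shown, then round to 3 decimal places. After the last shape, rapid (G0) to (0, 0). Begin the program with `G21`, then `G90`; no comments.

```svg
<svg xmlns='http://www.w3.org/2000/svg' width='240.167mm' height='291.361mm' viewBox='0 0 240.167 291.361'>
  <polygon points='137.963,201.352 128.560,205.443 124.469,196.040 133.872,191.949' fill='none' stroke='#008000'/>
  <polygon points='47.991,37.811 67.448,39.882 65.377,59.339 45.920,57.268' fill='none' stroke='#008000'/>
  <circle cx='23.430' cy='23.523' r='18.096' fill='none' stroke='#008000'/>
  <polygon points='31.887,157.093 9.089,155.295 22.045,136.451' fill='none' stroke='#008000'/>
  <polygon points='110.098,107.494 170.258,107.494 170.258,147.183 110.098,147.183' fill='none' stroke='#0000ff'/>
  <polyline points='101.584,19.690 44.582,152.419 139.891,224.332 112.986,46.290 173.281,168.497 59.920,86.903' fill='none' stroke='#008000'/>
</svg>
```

G21
G90
G0 X137.963 Y90.009
M3 S286
G1 X128.560 Y85.918 F2950
G1 X124.469 Y95.321
G1 X133.872 Y99.412
G1 X137.963 Y90.009
M5
G0 X47.991 Y253.550
M3 S286
G1 X67.448 Y251.479 F2950
G1 X65.377 Y232.022
G1 X45.920 Y234.093
G1 X47.991 Y253.550
M5
G0 X41.526 Y267.838
M3 S286
G1 X36.226 Y280.634 F2950
G1 X23.430 Y285.934
G1 X10.634 Y280.634
G1 X5.334 Y267.838
G1 X10.634 Y255.042
G1 X23.430 Y249.742
G1 X36.226 Y255.042
G1 X41.526 Y267.838
M5
G0 X31.887 Y134.268
M3 S286
G1 X9.089 Y136.066 F2950
G1 X22.045 Y154.910
G1 X31.887 Y134.268
M5
G0 X110.098 Y183.867
M3 S417
G1 X170.258 Y183.867 F1991
G1 X170.258 Y144.178
G1 X110.098 Y144.178
G1 X110.098 Y183.867
M5
G0 X101.584 Y271.671
M3 S286
G1 X44.582 Y138.942 F2950
G1 X139.891 Y67.029
G1 X112.986 Y245.071
G1 X173.281 Y122.864
G1 X59.920 Y204.458
M5
G0 X0.000 Y0.000

viewBox `0 0 240.167 291.361` with mm width/height → 1 unit = 1 mm. Flip: y_m = 291.361 − y_svg.

**Shape 1** — `<polygon>` regular polygon, stroke `#008000` → engrave (S286, F2950). Machine vertices: (137.963,90.009) → (128.560,85.918) → (124.469,95.321) → (133.872,99.412) → (137.963,90.009). Closed: final G1 returns to the first vertex.

**Shape 2** — `<polygon>` regular polygon, stroke `#008000` → engrave (S286, F2950). Machine vertices: (47.991,253.550) → (67.448,251.479) → (65.377,232.022) → (45.920,234.093) → (47.991,253.550). Closed: final G1 returns to the first vertex.

**Shape 3** — `<circle>` circle, stroke `#008000` → engrave (S286, F2950). Machine vertices: (41.526,267.838) → (36.226,280.634) → (23.430,285.934) → (10.634,280.634) → (5.334,267.838) → (10.634,255.042) → (23.430,249.742) → (36.226,255.042) → (41.526,267.838). Closed: final G1 returns to the first vertex.

**Shape 4** — `<polygon>` regular polygon, stroke `#008000` → engrave (S286, F2950). Machine vertices: (31.887,134.268) → (9.089,136.066) → (22.045,154.910) → (31.887,134.268). Closed: final G1 returns to the first vertex.

**Shape 5** — `<polygon>` rectangle, stroke `#0000ff` → score (S417, F1991). Machine vertices: (110.098,183.867) → (170.258,183.867) → (170.258,144.178) → (110.098,144.178) → (110.098,183.867). Closed: final G1 returns to the first vertex.

**Shape 6** — `<polyline>` open polyline, stroke `#008000` → engrave (S286, F2950). Machine vertices: (101.584,271.671) → (44.582,138.942) → (139.891,67.029) → (112.986,245.071) → (173.281,122.864) → (59.920,204.458). Open path.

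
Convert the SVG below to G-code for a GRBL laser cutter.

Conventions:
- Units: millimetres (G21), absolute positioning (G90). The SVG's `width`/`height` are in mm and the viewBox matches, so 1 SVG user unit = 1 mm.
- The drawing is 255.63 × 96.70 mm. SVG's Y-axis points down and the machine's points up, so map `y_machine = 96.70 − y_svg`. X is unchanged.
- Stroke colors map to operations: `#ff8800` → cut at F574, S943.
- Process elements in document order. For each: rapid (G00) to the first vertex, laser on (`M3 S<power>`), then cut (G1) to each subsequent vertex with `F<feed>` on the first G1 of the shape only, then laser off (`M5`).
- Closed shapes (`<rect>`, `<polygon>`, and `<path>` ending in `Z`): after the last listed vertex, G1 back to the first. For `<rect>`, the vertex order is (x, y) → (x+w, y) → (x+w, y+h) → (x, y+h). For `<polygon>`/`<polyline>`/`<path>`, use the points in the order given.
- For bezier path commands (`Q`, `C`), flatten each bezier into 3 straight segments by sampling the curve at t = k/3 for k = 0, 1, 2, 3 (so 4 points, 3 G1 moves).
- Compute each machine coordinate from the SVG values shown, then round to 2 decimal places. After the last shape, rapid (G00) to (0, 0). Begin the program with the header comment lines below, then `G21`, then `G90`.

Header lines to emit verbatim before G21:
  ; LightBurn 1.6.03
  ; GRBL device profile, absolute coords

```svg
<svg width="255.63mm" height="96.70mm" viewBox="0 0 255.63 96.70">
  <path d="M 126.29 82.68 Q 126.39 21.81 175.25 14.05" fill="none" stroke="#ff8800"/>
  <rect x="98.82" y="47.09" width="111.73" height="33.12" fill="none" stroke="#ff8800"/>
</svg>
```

; LightBurn 1.6.03
; GRBL device profile, absolute coords
G21
G90
G00 X126.29 Y14.02
M3 S943
G1 X131.77 Y48.70 F574
G1 X148.09 Y71.58
G1 X175.25 Y82.65
M5
G00 X98.82 Y49.61
M3 S943
G1 X210.55 Y49.61 F574
G1 X210.55 Y16.49
G1 X98.82 Y16.49
G1 X98.82 Y49.61
M5
G00 X0.00 Y0.00

Since the viewBox matches the mm dimensions, user units are millimetres directly. The only transform is the Y-flip y_m = 96.70 − y_svg.

Shape 1 is a quadratic bezier drawn with `<path>`. Its stroke #ff8800 means cut at S943, F574. After flipping Y the toolpath is (126.29,14.02) → (131.77,48.70) → (148.09,71.58) → (175.25,82.65).

Shape 2 is a rectangle drawn with `<rect>`. Its stroke #ff8800 means cut at S943, F574. After flipping Y the toolpath is (98.82,49.61) → (210.55,49.61) → (210.55,16.49) → (98.82,16.49) → (98.82,49.61), returning to the start.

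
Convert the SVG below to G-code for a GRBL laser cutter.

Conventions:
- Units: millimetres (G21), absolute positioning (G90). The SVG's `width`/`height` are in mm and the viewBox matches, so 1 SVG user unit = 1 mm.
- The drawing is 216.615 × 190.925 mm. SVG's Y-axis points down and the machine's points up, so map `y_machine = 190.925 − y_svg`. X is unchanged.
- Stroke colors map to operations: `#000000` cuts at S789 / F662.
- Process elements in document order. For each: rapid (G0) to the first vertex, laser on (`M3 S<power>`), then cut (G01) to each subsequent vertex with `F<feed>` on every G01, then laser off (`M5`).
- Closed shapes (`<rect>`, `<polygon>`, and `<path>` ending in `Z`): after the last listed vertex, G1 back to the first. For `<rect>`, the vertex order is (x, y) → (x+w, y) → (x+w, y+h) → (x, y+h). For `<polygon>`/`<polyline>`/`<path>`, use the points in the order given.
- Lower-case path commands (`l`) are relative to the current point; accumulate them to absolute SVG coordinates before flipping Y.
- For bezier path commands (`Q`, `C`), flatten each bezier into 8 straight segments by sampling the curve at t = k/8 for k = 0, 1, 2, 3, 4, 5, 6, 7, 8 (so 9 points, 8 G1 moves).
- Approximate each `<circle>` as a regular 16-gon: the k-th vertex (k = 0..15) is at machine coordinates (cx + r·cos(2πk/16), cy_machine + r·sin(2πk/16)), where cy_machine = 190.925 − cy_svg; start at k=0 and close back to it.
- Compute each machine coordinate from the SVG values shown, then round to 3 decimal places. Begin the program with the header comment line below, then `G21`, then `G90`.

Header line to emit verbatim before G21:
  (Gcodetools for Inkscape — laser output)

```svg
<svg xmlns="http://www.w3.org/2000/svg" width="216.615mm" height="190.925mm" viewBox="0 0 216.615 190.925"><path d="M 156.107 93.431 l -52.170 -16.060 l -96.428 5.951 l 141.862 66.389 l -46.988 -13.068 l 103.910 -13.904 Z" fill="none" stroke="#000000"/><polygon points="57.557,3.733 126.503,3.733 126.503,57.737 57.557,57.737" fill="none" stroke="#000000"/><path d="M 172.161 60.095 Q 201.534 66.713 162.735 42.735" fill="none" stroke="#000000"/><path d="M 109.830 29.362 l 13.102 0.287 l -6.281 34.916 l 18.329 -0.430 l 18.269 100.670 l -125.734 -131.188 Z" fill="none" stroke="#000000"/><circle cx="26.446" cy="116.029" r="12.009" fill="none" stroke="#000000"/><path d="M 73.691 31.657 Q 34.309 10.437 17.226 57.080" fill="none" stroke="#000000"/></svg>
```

Since the viewBox matches the mm dimensions, user units are millimetres directly. The only transform is the Y-flip y_m = 190.925 − y_svg.

Shape 1 is a closed polygon drawn with `<path>`. Its stroke #000000 means cut at S789, F662. After flipping Y the toolpath is (156.107,97.494) → (103.937,113.554) → (7.509,107.603) → (149.371,41.214) → (102.383,54.282) → (206.293,68.186) → (156.107,97.494), returning to the start.

Shape 2 is a rectangle drawn with `<polygon>`. Its stroke #000000 means cut at S789, F662. After flipping Y the toolpath is (57.557,187.192) → (126.503,187.192) → (126.503,133.188) → (57.557,133.188) → (57.557,187.192), returning to the start.

Shape 3 is a quadratic bezier drawn with `<path>`. Its stroke #000000 means cut at S789, F662. After flipping Y the toolpath is (172.161,130.830) → (178.439,129.654) → (182.587,129.433) → (184.604,130.169) → (184.491,131.861) → (182.248,134.509) → (177.874,138.113) → (171.370,142.674) → (162.735,148.190).

Shape 4 is a closed polygon drawn with `<path>`. Its stroke #000000 means cut at S789, F662. After flipping Y the toolpath is (109.830,161.563) → (122.932,161.276) → (116.651,126.360) → (134.980,126.790) → (153.249,26.120) → (27.515,157.308) → (109.830,161.563), returning to the start.

Shape 5 is a circle drawn with `<circle>`. Its stroke #000000 means cut at S789, F662. After flipping Y the toolpath is (38.455,74.896) → (37.541,79.492) → (34.938,83.388) → (31.042,85.991) → (26.446,86.905) → (21.850,85.991) → (17.954,83.388) → (15.351,79.492) → (14.437,74.896) → (15.351,70.300) → (17.954,66.404) → (21.850,63.801) → (26.446,62.887) → (31.042,63.801) → (34.938,66.404) → (37.541,70.300) → (38.455,74.896), returning to the start.

Shape 6 is a quadratic bezier drawn with `<path>`. Its stroke #000000 means cut at S789, F662. After flipping Y the toolpath is (73.691,159.268) → (64.194,163.513) → (55.394,165.637) → (47.290,165.640) → (39.884,163.522) → (33.174,159.284) → (27.161,152.925) → (21.845,144.445) → (17.226,133.845).

(Gcodetools for Inkscape — laser output)
G21
G90
G0 X156.107 Y97.494
M3 S789
G01 X103.937 Y113.554 F662
G01 X7.509 Y107.603 F662
G01 X149.371 Y41.214 F662
G01 X102.383 Y54.282 F662
G01 X206.293 Y68.186 F662
G01 X156.107 Y97.494 F662
M5
G0 X57.557 Y187.192
M3 S789
G01 X126.503 Y187.192 F662
G01 X126.503 Y133.188 F662
G01 X57.557 Y133.188 F662
G01 X57.557 Y187.192 F662
M5
G0 X172.161 Y130.830
M3 S789
G01 X178.439 Y129.654 F662
G01 X182.587 Y129.433 F662
G01 X184.604 Y130.169 F662
G01 X184.491 Y131.861 F662
G01 X182.248 Y134.509 F662
G01 X177.874 Y138.113 F662
G01 X171.370 Y142.674 F662
G01 X162.735 Y148.190 F662
M5
G0 X109.830 Y161.563
M3 S789
G01 X122.932 Y161.276 F662
G01 X116.651 Y126.360 F662
G01 X134.980 Y126.790 F662
G01 X153.249 Y26.120 F662
G01 X27.515 Y157.308 F662
G01 X109.830 Y161.563 F662
M5
G0 X38.455 Y74.896
M3 S789
G01 X37.541 Y79.492 F662
G01 X34.938 Y83.388 F662
G01 X31.042 Y85.991 F662
G01 X26.446 Y86.905 F662
G01 X21.850 Y85.991 F662
G01 X17.954 Y83.388 F662
G01 X15.351 Y79.492 F662
G01 X14.437 Y74.896 F662
G01 X15.351 Y70.300 F662
G01 X17.954 Y66.404 F662
G01 X21.850 Y63.801 F662
G01 X26.446 Y62.887 F662
G01 X31.042 Y63.801 F662
G01 X34.938 Y66.404 F662
G01 X37.541 Y70.300 F662
G01 X38.455 Y74.896 F662
M5
G0 X73.691 Y159.268
M3 S789
G01 X64.194 Y163.513 F662
G01 X55.394 Y165.637 F662
G01 X47.290 Y165.640 F662
G01 X39.884 Y163.522 F662
G01 X33.174 Y159.284 F662
G01 X27.161 Y152.925 F662
G01 X21.845 Y144.445 F662
G01 X17.226 Y133.845 F662
M5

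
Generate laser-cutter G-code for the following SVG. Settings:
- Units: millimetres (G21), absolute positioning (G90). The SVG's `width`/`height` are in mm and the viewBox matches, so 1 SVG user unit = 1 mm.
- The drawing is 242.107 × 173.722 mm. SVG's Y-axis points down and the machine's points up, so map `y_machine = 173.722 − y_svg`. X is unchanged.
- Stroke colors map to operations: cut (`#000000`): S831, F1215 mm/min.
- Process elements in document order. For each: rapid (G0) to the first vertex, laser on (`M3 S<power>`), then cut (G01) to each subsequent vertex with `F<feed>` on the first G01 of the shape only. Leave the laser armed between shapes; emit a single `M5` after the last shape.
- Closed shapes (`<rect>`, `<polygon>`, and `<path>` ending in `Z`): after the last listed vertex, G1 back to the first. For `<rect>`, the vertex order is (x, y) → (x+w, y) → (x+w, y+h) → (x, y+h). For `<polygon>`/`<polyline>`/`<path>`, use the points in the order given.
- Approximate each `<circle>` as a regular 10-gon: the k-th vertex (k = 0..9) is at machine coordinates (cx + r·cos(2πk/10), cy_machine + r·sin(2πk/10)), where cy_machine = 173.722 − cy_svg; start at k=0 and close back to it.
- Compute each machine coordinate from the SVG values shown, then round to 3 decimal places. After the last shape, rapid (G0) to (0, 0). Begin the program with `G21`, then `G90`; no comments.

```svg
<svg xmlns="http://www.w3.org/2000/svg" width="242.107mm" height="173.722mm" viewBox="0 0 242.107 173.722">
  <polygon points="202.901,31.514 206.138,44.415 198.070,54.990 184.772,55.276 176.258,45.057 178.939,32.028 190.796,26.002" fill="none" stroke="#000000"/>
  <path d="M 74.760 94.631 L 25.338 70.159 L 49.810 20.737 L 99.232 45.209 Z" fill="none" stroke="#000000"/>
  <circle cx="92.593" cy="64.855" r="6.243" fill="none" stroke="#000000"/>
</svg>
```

G21
G90
G0 X202.901 Y142.208
M3 S831
G01 X206.138 Y129.307 F1215
G01 X198.070 Y118.732
G01 X184.772 Y118.446
G01 X176.258 Y128.665
G01 X178.939 Y141.694
G01 X190.796 Y147.720
G01 X202.901 Y142.208
G0 X74.760 Y79.091
M3 S831
G01 X25.338 Y103.563 F1215
G01 X49.810 Y152.985
G01 X99.232 Y128.513
G01 X74.760 Y79.091
G0 X98.836 Y108.867
M3 S831
G01 X97.644 Y112.537 F1215
G01 X94.522 Y114.804
G01 X90.664 Y114.804
G01 X87.542 Y112.537
G01 X86.350 Y108.867
G01 X87.542 Y105.197
G01 X90.664 Y102.930
G01 X94.522 Y102.930
G01 X97.644 Y105.197
G01 X98.836 Y108.867
M5
G0 X0.000 Y0.000

viewBox `0 0 242.107 173.722` with mm width/height → 1 unit = 1 mm. Flip: y_m = 173.722 − y_svg.

**Shape 1** — `<polygon>` regular polygon, stroke `#000000` → cut (S831, F1215). Machine vertices: (202.901,142.208) → (206.138,129.307) → (198.070,118.732) → (184.772,118.446) → (176.258,128.665) → (178.939,141.694) → (190.796,147.720) → (202.901,142.208). Closed: final G1 returns to the first vertex.

**Shape 2** — `<path>` regular polygon, stroke `#000000` → cut (S831, F1215). Machine vertices: (74.760,79.091) → (25.338,103.563) → (49.810,152.985) → (99.232,128.513) → (74.760,79.091). Closed: final G1 returns to the first vertex.

**Shape 3** — `<circle>` circle, stroke `#000000` → cut (S831, F1215). Machine vertices: (98.836,108.867) → (97.644,112.537) → (94.522,114.804) → (90.664,114.804) → (87.542,112.537) → (86.350,108.867) → (87.542,105.197) → (90.664,102.930) → (94.522,102.930) → (97.644,105.197) → (98.836,108.867). Closed: final G1 returns to the first vertex.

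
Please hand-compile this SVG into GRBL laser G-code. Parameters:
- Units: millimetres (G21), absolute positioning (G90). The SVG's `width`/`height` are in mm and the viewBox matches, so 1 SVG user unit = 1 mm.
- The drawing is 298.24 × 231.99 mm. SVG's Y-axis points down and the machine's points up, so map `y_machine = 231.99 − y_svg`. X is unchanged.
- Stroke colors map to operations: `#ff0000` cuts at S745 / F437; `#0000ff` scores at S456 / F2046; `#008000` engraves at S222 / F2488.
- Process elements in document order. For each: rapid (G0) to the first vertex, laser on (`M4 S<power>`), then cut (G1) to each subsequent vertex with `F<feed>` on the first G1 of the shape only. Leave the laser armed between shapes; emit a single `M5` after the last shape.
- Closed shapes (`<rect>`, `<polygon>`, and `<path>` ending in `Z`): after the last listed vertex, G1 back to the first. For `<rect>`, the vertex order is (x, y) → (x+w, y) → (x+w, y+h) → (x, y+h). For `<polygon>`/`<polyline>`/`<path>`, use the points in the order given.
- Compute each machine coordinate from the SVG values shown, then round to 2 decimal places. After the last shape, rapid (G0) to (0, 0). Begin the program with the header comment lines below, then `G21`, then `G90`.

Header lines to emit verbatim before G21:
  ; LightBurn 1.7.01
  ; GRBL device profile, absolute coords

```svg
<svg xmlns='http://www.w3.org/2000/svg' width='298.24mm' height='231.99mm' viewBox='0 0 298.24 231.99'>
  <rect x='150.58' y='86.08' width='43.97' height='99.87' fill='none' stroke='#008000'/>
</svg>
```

; LightBurn 1.7.01
; GRBL device profile, absolute coords
G21
G90
G0 X150.58 Y145.91
M4 S222
G1 X194.55 Y145.91 F2488
G1 X194.55 Y46.04
G1 X150.58 Y46.04
G1 X150.58 Y145.91
M5
G0 X0.00 Y0.00

viewBox `0 0 298.24 231.99` with mm width/height → 1 unit = 1 mm. Flip: y_m = 231.99 − y_svg.

**Shape 1** — `<rect>` rectangle, stroke `#008000` → engrave (S222, F2488). Machine vertices: (150.58,145.91) → (194.55,145.91) → (194.55,46.04) → (150.58,46.04) → (150.58,145.91). Closed: final G1 returns to the first vertex.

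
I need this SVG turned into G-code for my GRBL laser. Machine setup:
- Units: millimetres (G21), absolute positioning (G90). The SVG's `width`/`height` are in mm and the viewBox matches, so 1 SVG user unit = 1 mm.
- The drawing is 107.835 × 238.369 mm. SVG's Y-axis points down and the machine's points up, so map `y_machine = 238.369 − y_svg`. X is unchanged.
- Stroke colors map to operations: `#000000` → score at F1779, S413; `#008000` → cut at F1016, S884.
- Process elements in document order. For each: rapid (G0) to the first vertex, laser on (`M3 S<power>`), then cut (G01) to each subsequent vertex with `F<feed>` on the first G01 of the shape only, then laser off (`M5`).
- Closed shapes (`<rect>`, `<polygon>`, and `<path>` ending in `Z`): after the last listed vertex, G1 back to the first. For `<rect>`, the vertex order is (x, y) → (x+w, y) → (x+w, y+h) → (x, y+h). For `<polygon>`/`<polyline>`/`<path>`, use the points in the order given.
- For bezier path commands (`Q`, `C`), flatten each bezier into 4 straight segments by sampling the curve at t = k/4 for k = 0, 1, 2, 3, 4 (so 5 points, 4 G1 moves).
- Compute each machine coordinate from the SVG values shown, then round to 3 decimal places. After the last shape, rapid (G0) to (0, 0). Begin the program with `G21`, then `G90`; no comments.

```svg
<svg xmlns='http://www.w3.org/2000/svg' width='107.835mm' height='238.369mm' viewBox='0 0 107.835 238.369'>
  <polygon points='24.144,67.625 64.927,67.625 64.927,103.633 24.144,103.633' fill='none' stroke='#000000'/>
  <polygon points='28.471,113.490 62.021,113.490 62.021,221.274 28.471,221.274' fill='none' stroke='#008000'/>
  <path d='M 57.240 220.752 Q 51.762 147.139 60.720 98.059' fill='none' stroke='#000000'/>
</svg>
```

Since the viewBox matches the mm dimensions, user units are millimetres directly. The only transform is the Y-flip y_m = 238.369 − y_svg.

Shape 1 is a rectangle drawn with `<polygon>`. Its stroke #000000 means score at S413, F1779. After flipping Y the toolpath is (24.144,170.744) → (64.927,170.744) → (64.927,134.736) → (24.144,134.736) → (24.144,170.744), returning to the start.

Shape 2 is a rectangle drawn with `<polygon>`. Its stroke #008000 means cut at S884, F1016. After flipping Y the toolpath is (28.471,124.879) → (62.021,124.879) → (62.021,17.095) → (28.471,17.095) → (28.471,124.879), returning to the start.

Shape 3 is a quadratic bezier drawn with `<path>`. Its stroke #000000 means score at S413, F1779. After flipping Y the toolpath is (57.240,17.617) → (55.403,52.890) → (55.371,85.097) → (57.143,114.237) → (60.720,140.310).

G21
G90
G0 X24.144 Y170.744
M3 S413
G01 X64.927 Y170.744 F1779
G01 X64.927 Y134.736
G01 X24.144 Y134.736
G01 X24.144 Y170.744
M5
G0 X28.471 Y124.879
M3 S884
G01 X62.021 Y124.879 F1016
G01 X62.021 Y17.095
G01 X28.471 Y17.095
G01 X28.471 Y124.879
M5
G0 X57.240 Y17.617
M3 S413
G01 X55.403 Y52.890 F1779
G01 X55.371 Y85.097
G01 X57.143 Y114.237
G01 X60.720 Y140.310
M5
G0 X0.000 Y0.000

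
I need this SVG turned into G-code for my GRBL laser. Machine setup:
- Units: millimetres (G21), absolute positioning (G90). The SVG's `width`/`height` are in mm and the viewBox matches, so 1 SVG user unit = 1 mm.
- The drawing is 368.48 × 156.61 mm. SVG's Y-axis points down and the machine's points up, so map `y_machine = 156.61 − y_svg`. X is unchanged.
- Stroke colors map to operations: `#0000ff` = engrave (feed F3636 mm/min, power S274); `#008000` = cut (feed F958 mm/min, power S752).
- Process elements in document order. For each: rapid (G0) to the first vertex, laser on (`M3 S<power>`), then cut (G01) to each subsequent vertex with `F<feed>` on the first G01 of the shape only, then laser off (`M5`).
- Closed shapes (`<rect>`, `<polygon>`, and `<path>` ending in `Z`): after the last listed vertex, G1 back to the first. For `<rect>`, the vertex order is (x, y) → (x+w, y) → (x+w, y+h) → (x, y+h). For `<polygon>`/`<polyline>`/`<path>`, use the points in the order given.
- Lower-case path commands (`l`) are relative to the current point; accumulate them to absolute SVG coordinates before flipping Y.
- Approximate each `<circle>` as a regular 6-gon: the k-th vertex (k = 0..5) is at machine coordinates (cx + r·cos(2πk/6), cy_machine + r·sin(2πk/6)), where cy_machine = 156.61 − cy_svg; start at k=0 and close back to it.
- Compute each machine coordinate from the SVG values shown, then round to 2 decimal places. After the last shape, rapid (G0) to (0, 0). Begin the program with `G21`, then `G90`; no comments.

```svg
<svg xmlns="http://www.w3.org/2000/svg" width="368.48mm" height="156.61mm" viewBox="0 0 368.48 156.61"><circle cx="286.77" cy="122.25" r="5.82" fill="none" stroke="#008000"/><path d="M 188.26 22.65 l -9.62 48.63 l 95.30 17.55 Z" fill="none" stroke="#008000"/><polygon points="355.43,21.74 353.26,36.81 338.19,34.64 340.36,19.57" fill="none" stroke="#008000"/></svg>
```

Since the viewBox matches the mm dimensions, user units are millimetres directly. The only transform is the Y-flip y_m = 156.61 − y_svg.

Shape 1 is a circle drawn with `<circle>`. Its stroke #008000 means cut at S752, F958. After flipping Y the toolpath is (292.59,34.36) → (289.68,39.40) → (283.86,39.40) → (280.95,34.36) → (283.86,29.32) → (289.68,29.32) → (292.59,34.36), returning to the start.

Shape 2 is a closed polygon drawn with `<path>`. Its stroke #008000 means cut at S752, F958. After flipping Y the toolpath is (188.26,133.96) → (178.64,85.33) → (273.94,67.78) → (188.26,133.96), returning to the start.

Shape 3 is a regular polygon drawn with `<polygon>`. Its stroke #008000 means cut at S752, F958. After flipping Y the toolpath is (355.43,134.87) → (353.26,119.80) → (338.19,121.97) → (340.36,137.04) → (355.43,134.87), returning to the start.

G21
G90
G0 X292.59 Y34.36
M3 S752
G01 X289.68 Y39.40 F958
G01 X283.86 Y39.40
G01 X280.95 Y34.36
G01 X283.86 Y29.32
G01 X289.68 Y29.32
G01 X292.59 Y34.36
M5
G0 X188.26 Y133.96
M3 S752
G01 X178.64 Y85.33 F958
G01 X273.94 Y67.78
G01 X188.26 Y133.96
M5
G0 X355.43 Y134.87
M3 S752
G01 X353.26 Y119.80 F958
G01 X338.19 Y121.97
G01 X340.36 Y137.04
G01 X355.43 Y134.87
M5
G0 X0.00 Y0.00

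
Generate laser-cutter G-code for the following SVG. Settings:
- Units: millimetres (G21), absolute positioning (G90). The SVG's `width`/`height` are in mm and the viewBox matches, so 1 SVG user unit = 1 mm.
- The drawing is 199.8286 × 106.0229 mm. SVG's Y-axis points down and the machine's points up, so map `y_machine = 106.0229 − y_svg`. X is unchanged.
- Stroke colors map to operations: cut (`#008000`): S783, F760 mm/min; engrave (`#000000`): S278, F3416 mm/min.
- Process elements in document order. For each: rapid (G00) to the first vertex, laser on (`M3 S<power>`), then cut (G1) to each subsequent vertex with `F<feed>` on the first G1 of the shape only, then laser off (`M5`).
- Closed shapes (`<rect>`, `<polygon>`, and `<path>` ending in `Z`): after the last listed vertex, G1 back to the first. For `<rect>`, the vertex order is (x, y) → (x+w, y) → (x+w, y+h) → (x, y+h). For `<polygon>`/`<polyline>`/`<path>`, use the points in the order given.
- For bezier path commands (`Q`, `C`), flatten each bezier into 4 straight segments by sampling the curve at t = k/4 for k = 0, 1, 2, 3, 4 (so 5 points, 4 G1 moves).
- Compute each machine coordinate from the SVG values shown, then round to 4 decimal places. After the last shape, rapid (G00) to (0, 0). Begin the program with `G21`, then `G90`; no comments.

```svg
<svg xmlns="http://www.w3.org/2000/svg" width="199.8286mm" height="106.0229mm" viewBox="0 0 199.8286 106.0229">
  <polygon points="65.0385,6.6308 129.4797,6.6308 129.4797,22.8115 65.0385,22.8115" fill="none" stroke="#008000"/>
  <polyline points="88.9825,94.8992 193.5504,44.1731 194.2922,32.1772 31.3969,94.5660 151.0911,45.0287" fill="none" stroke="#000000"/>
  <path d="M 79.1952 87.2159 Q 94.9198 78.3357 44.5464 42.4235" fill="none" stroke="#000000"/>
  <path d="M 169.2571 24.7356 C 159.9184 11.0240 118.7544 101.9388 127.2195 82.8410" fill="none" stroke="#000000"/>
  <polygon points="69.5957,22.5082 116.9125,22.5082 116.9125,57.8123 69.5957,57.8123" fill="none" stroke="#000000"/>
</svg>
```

G21
G90
G00 X65.0385 Y99.3921
M3 S783
G1 X129.4797 Y99.3921 F760
G1 X129.4797 Y83.2114
G1 X65.0385 Y83.2114
G1 X65.0385 Y99.3921
M5
G00 X88.9825 Y11.1237
M3 S278
G1 X193.5504 Y61.8498 F3416
G1 X194.2922 Y73.8457
G1 X31.3969 Y11.4569
G1 X151.0911 Y60.9942
M5
G00 X79.1952 Y18.8070
M3 S278
G1 X82.9264 Y24.9366 F3416
G1 X78.3953 Y34.4452
G1 X65.6020 Y47.3328
G1 X44.5464 Y63.5994
M5
G00 X169.2571 Y81.2873
M3 S278
G1 X157.5586 Y75.3073 F3416
G1 X141.5619 Y50.2148
G1 X128.9034 Y26.1322
G1 X127.2195 Y23.1819
M5
G00 X69.5957 Y83.5147
M3 S278
G1 X116.9125 Y83.5147 F3416
G1 X116.9125 Y48.2106
G1 X69.5957 Y48.2106
G1 X69.5957 Y83.5147
M5
G00 X0.0000 Y0.0000

Since the viewBox matches the mm dimensions, user units are millimetres directly. The only transform is the Y-flip y_m = 106.0229 − y_svg.

Shape 1 is a rectangle drawn with `<polygon>`. Its stroke #008000 means cut at S783, F760. After flipping Y the toolpath is (65.0385,99.3921) → (129.4797,99.3921) → (129.4797,83.2114) → (65.0385,83.2114) → (65.0385,99.3921), returning to the start.

Shape 2 is a open polyline drawn with `<polyline>`. Its stroke #000000 means engrave at S278, F3416. After flipping Y the toolpath is (88.9825,11.1237) → (193.5504,61.8498) → (194.2922,73.8457) → (31.3969,11.4569) → (151.0911,60.9942).

Shape 3 is a quadratic bezier drawn with `<path>`. Its stroke #000000 means engrave at S278, F3416. After flipping Y the toolpath is (79.1952,18.8070) → (82.9264,24.9366) → (78.3953,34.4452) → (65.6020,47.3328) → (44.5464,63.5994).

Shape 4 is a cubic bezier drawn with `<path>`. Its stroke #000000 means engrave at S278, F3416. After flipping Y the toolpath is (169.2571,81.2873) → (157.5586,75.3073) → (141.5619,50.2148) → (128.9034,26.1322) → (127.2195,23.1819).

Shape 5 is a rectangle drawn with `<polygon>`. Its stroke #000000 means engrave at S278, F3416. After flipping Y the toolpath is (69.5957,83.5147) → (116.9125,83.5147) → (116.9125,48.2106) → (69.5957,48.2106) → (69.5957,83.5147), returning to the start.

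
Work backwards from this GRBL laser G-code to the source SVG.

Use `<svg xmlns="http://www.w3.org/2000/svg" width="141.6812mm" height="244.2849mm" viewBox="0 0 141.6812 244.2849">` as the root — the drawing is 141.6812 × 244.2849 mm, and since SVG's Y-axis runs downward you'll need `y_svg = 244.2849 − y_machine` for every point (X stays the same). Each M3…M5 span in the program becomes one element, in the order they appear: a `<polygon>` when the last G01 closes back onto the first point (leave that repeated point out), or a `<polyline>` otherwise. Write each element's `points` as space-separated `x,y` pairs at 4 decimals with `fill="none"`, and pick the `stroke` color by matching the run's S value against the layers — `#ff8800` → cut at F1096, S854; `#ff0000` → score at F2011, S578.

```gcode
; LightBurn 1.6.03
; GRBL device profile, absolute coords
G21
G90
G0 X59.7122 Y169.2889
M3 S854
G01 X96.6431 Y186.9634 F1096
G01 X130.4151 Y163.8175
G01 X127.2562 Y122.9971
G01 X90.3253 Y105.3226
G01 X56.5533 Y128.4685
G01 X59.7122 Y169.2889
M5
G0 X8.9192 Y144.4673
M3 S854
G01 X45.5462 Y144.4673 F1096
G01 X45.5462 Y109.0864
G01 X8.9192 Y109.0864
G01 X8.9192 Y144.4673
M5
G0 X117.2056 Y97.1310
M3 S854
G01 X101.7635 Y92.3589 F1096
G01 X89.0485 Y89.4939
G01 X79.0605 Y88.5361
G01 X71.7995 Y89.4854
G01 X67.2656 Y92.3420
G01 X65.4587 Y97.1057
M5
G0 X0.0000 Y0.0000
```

Machine Y-up, SVG Y-down with viewBox height 244.2849, so y_svg = 244.2849 − y_machine; X carries over. Every run uses S854, so all elements get stroke `#ff8800` (cut).

Run 1: The run returns to its start, so emit a `<polygon>` with points (Y-flipped): 59.7122,74.9960 96.6431,57.3215 130.4151,80.4674 127.2562,121.2878 90.3253,138.9623 56.5533,115.8164.

Run 2: The run returns to its start, so emit a `<polygon>` with points (Y-flipped): 8.9192,99.8176 45.5462,99.8176 45.5462,135.1985 8.9192,135.1985.

Run 3: The run is open, so emit a `<polyline>` with points (Y-flipped): 117.2056,147.1539 101.7635,151.9260 89.0485,154.7910 79.0605,155.7488 71.7995,154.7995 67.2656,151.9429 65.4587,147.1792.

<svg xmlns="http://www.w3.org/2000/svg" width="141.6812mm" height="244.2849mm" viewBox="0 0 141.6812 244.2849">
  <polygon points="59.7122,74.9960 96.6431,57.3215 130.4151,80.4674 127.2562,121.2878 90.3253,138.9623 56.5533,115.8164" fill="none" stroke="#ff8800"/>
  <polygon points="8.9192,99.8176 45.5462,99.8176 45.5462,135.1985 8.9192,135.1985" fill="none" stroke="#ff8800"/>
  <polyline points="117.2056,147.1539 101.7635,151.9260 89.0485,154.7910 79.0605,155.7488 71.7995,154.7995 67.2656,151.9429 65.4587,147.1792" fill="none" stroke="#ff8800"/>
</svg>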